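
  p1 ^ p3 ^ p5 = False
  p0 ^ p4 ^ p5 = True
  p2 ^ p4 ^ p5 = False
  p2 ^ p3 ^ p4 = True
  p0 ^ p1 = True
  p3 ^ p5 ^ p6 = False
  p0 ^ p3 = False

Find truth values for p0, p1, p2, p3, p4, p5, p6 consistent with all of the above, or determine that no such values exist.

p0 = False, p1 = True, p2 = True, p3 = False, p4 = False, p5 = True, p6 = True

p1 ^ p3 ^ p5 = T ^ F ^ T = False ✓
p0 ^ p4 ^ p5 = F ^ F ^ T = True ✓
p2 ^ p4 ^ p5 = T ^ F ^ T = False ✓
p2 ^ p3 ^ p4 = T ^ F ^ F = True ✓
p0 ^ p1 = F ^ T = True ✓
p3 ^ p5 ^ p6 = F ^ T ^ T = False ✓
p0 ^ p3 = F ^ F = False ✓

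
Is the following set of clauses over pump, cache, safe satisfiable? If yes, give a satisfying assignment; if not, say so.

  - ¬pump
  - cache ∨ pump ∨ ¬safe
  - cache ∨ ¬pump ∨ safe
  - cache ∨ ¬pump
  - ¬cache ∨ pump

Unit clause (¬pump) forces pump = False.
In (¬cache ∨ pump) only ¬cache is left, so cache = False.
In (cache ∨ pump ∨ ¬safe) only ¬safe is left, so safe = False.
Check each clause:
  (¬pump): ¬pump holds.
  (cache ∨ pump ∨ ¬safe): ¬safe holds.
  (cache ∨ ¬pump ∨ safe): ¬pump holds.
  (cache ∨ ¬pump): ¬pump holds.
  (¬cache ∨ pump): ¬cache holds.
All clauses satisfied.

pump=F; cache=F; safe=F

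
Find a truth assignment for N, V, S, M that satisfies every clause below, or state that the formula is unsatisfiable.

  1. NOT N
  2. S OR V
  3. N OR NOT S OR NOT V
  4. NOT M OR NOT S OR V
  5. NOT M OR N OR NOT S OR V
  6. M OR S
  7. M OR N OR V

Unit clause (NOT N) forces N = False.
Try V = False:
  (S OR V) forces S = True.
  (NOT M OR NOT S OR V) forces M = False.
  clause (M OR N OR V) is falsified — backtrack.
So V = True.
  then (N OR NOT S OR NOT V) forces S = False.
  then (M OR S) forces M = True.
Check each clause:
  (NOT N): NOT N holds.
  (S OR V): V holds.
  (N OR NOT S OR NOT V): NOT S holds.
  (NOT M OR NOT S OR V): NOT S holds.
  (NOT M OR N OR NOT S OR V): NOT S holds.
  (M OR S): M holds.
  (M OR N OR V): M holds.
All clauses satisfied.

N = False, V = True, S = False, M = True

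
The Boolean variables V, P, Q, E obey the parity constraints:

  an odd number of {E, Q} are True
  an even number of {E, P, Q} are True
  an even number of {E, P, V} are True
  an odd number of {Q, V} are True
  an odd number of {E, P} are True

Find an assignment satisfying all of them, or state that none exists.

The formula is unsatisfiable.

Adding constraints 2, 3, 4 mod 2: every variable appears an even number of times on the left, so the left side is 0.
But the right sides sum to 1 (mod 2). 0 ≠ 1 — the system is inconsistent.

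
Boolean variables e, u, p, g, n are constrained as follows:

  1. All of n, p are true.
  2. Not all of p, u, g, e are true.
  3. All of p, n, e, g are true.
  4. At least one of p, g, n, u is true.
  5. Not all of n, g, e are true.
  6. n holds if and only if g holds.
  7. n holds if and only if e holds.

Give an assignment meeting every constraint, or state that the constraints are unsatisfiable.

Case e = True:
  (1) forces n = True.
  (1) forces p = True.
  (3) forces g = True.
  Constraint (5) is violated (n=T, g=T, e=T) — contradiction.
Case e = False:
  Constraint (3) is violated (e=F) — contradiction.
Both cases fail — unsatisfiable.

No satisfying assignment exists.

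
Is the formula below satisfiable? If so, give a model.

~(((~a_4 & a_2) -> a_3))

a_2 = True; a_3 = False; a_4 = False

  ~(((~a_4 & a_2) -> a_3)) = True
    (~a_4 & a_2) -> a_3 = False
      ~a_4 & a_2 = True
        ~a_4 = True
The formula evaluates to True.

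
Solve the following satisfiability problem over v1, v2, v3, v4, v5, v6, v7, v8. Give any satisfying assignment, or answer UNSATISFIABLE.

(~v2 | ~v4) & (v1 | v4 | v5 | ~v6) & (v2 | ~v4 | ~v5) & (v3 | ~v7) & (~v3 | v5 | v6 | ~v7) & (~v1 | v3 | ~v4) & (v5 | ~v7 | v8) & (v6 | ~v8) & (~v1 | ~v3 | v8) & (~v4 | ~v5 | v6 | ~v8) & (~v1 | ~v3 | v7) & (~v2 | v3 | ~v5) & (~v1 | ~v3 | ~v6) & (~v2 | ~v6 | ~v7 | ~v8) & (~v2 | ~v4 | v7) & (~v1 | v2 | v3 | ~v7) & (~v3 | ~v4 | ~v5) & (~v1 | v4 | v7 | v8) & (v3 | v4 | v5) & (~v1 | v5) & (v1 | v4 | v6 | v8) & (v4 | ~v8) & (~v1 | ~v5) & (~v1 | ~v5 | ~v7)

v1 = False, v2 = True, v3 = True, v4 = False, v5 = True, v6 = True, v7 = True, v8 = False

Set v1 = False.
Set v2 = True.
  then (~v2 | ~v4) forces v4 = False.
  then (v4 | ~v8) forces v8 = False.
  then (v1 | v4 | v6 | v8) forces v6 = True.
  then (v1 | v4 | v5 | ~v6) forces v5 = True.
  then (~v2 | v3 | ~v5) forces v3 = True.
Set v7 = True.
All clauses satisfied.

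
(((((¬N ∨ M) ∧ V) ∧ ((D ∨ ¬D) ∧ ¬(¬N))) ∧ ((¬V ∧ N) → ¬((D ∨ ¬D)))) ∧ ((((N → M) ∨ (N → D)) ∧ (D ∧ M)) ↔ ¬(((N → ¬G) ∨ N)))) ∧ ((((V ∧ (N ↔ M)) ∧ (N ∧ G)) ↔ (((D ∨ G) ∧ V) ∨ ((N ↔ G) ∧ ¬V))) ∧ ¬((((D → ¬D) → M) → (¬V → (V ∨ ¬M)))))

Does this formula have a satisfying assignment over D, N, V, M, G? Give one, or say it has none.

No satisfying assignment exists.

Case V = True: the conjunct ¬((((D → ¬D) → M) → (¬V → (V ∨ ¬M)))) becomes ¬((((D → ¬D) → M) → True)) = False.
Case V = False: the conjunct V is False.
Both cases fail — unsatisfiable.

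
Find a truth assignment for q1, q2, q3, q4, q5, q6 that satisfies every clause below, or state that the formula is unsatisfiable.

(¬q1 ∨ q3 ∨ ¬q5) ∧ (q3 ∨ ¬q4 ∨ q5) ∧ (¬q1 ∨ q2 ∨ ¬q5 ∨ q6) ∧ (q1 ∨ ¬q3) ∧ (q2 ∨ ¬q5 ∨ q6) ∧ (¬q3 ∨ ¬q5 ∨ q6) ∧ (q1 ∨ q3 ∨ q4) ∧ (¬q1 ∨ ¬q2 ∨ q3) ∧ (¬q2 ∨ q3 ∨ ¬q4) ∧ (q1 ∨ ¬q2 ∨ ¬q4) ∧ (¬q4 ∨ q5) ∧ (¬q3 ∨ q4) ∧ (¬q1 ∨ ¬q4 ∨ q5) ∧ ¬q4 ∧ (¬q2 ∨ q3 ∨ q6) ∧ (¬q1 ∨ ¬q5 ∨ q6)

q1 = True, q2 = False, q3 = False, q4 = False, q5 = False, q6 = True

Unit clause (¬q4) forces q4 = False.
In (¬q3 ∨ q4) only ¬q3 is left, so q3 = False.
In (q1 ∨ q3 ∨ q4) only q1 is left, so q1 = True.
In (¬q1 ∨ ¬q2 ∨ q3) only ¬q2 is left, so q2 = False.
In (¬q1 ∨ q3 ∨ ¬q5) only ¬q5 is left, so q5 = False.
Set q6 = True.
All clauses satisfied.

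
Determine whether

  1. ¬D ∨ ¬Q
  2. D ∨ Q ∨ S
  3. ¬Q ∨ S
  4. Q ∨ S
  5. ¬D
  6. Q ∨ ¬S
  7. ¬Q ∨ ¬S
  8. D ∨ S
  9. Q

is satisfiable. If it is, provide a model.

The formula is unsatisfiable.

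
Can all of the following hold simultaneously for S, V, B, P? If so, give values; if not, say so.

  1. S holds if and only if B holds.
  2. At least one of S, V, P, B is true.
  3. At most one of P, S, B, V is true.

S = False; V = False; B = False; P = True

  (1) S=F, B=F — same ✓
  (2) {S, V, P, B}: 1 true — at least one ✓
  (3) {P, S, B, V}: 1 true — at most one ✓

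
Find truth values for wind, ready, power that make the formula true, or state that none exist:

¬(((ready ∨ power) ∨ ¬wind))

wind = True, ready = False, power = False

  ¬(((ready ∨ power) ∨ ¬wind)) = True
    (ready ∨ power) ∨ ¬wind = False
      ready ∨ power = False
      ¬wind = False
The formula evaluates to True.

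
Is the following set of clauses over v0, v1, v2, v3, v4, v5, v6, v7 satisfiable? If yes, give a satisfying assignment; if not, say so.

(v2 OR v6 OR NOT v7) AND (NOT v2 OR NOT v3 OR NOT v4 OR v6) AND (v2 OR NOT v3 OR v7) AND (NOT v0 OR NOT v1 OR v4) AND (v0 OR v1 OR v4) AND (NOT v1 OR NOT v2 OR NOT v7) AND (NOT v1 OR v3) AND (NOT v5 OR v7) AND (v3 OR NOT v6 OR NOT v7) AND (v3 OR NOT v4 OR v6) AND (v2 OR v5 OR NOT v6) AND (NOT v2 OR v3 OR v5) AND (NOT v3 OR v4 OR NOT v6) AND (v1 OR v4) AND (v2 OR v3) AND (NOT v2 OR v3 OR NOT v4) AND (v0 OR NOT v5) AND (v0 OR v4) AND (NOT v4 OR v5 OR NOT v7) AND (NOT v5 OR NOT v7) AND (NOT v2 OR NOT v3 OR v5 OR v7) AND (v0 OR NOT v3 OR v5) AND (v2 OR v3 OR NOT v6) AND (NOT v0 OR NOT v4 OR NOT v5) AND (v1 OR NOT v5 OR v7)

Unsatisfiable — no assignment works.

Case v7 = True:
  (NOT v5 OR NOT v7) forces v5 = False.
  (NOT v4 OR v5 OR NOT v7) forces v4 = False.
  (v1 OR v4) forces v1 = True.
  (NOT v0 OR NOT v1 OR v4) forces v0 = False.
  Clause (v0 OR v4) is falsified — contradiction.
Case v7 = False:
  (NOT v5 OR v7) forces v5 = False.
  If v3 = True:
    (v2 OR NOT v3 OR v7) forces v2 = True.
    clause (NOT v2 OR NOT v3 OR v5 OR v7) is falsified.
  If v3 = False:
    (NOT v1 OR v3) forces v1 = False.
    (NOT v2 OR v3 OR v5) forces v2 = False.
    clause (v2 OR v3) is falsified.
  Every sub-case reaches a contradiction.
Both cases fail, so the formula is unsatisfiable.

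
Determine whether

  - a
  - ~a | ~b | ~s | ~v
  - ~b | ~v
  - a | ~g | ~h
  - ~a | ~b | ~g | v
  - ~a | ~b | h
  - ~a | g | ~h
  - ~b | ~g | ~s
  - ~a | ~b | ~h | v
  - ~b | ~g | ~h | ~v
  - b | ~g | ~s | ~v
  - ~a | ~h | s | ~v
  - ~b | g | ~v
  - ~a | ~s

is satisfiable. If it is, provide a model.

Unit clause (a) forces a = True.
In (~a | ~s) only ~s is left, so s = False.
Set v = False.
Set h = False.
  then (~a | ~b | h) forces b = False.
Set g = True.
All clauses satisfied.

v: False, a: True, h: False, s: False, g: True, b: False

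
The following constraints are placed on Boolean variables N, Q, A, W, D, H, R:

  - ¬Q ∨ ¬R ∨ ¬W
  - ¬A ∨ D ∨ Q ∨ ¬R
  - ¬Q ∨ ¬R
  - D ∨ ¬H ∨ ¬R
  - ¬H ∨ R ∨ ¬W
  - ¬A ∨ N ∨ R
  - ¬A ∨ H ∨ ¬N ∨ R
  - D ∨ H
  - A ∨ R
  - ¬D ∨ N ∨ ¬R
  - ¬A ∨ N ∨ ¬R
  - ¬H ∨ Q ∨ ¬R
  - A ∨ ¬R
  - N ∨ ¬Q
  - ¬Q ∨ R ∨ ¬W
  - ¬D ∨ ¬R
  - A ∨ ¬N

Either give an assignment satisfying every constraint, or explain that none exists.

N = True, Q = True, A = True, W = False, D = True, H = True, R = False

Set N = True.
  then (A ∨ ¬N) forces A = True.
Set Q = True.
  then (¬Q ∨ ¬R) forces R = False.
  then (¬A ∨ H ∨ ¬N ∨ R) forces H = True.
  then (¬Q ∨ R ∨ ¬W) forces W = False.
Set D = True.
All clauses satisfied.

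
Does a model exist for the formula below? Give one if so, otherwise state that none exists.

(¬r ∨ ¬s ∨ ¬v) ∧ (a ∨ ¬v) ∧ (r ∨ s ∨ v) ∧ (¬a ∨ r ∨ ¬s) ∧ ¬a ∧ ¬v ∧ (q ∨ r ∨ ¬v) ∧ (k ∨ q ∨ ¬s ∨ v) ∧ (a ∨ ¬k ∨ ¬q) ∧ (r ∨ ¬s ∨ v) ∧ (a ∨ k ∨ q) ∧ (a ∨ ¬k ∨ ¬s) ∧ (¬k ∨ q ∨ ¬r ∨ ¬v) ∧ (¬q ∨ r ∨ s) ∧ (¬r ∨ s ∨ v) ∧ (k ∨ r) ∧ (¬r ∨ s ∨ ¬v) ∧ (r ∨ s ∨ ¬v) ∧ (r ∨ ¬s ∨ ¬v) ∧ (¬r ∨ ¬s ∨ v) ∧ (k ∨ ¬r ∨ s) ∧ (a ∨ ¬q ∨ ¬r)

Case s = True:
  (¬a) forces a = False.
  (a ∨ ¬v) forces v = False.
  (r ∨ ¬s ∨ v) forces r = True.
  Clause (¬r ∨ ¬s ∨ v) is falsified — contradiction.
Case s = False:
  (¬a) forces a = False.
  (a ∨ ¬v) forces v = False.
  (r ∨ s ∨ v) forces r = True.
  Clause (¬r ∨ s ∨ v) is falsified — contradiction.
Both cases fail, so the formula is unsatisfiable.

No satisfying assignment exists.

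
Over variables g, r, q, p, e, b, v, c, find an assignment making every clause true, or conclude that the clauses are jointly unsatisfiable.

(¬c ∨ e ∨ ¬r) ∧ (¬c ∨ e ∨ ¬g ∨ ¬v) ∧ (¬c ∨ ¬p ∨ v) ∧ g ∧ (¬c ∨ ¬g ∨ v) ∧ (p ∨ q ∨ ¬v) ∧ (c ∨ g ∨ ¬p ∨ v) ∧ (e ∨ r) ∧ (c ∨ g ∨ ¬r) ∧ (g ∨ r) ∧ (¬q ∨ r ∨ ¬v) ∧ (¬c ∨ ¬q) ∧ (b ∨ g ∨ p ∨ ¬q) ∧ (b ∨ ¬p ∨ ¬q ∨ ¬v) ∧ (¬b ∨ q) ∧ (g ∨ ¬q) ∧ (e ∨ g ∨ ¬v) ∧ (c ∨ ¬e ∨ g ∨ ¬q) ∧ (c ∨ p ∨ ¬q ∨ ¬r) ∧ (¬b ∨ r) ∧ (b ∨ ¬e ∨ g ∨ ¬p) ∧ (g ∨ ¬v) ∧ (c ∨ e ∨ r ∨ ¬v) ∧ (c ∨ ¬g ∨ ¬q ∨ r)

Unit clause (g) forces g = True.
Set r = False.
  then (e ∨ r) forces e = True.
  then (¬b ∨ r) forces b = False.
Try q = True:
  (¬q ∨ r ∨ ¬v) forces v = False.
  (¬c ∨ ¬g ∨ v) forces c = False.
  clause (c ∨ ¬g ∨ ¬q ∨ r) is falsified — backtrack.
So q = False.
Set p = False.
  then (p ∨ q ∨ ¬v) forces v = False.
  then (¬c ∨ ¬g ∨ v) forces c = False.
All clauses satisfied.

g=T; r=F; q=F; p=F; e=T; b=F; v=F; c=F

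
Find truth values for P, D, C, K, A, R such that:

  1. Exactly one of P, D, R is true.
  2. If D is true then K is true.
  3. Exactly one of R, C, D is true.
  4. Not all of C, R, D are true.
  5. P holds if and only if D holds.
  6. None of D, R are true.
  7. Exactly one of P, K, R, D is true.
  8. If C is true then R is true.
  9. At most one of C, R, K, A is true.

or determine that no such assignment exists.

Case R = True:
  Constraint (6) is violated (R=T) — contradiction.
Case R = False:
  (6) forces D = False.
  (1) with D=F, R=F forces P = True.
  Constraint (5) is violated (P=T, D=F) — contradiction.
Both cases fail — unsatisfiable.

UNSATISFIABLE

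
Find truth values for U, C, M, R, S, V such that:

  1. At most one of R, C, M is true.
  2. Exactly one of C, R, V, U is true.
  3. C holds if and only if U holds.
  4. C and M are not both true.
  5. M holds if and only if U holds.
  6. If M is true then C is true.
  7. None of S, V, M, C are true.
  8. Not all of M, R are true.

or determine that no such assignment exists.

U: False, C: False, M: False, R: True, S: False, V: False

  (1) {R, C, M}: 1 true — at most one ✓
  (2) {C, R, V, U}: 1 true — exactly one ✓
  (3) C=F, U=F — same ✓
  (4) C=F, M=F — not both ✓
  (5) M=F, U=F — same ✓
  (6) M=F ⇒ C: vacuous ✓
  (7) {S, V, M, C}: 0 true — none ✓
  (8) {M, R}: 1/2 true — not all ✓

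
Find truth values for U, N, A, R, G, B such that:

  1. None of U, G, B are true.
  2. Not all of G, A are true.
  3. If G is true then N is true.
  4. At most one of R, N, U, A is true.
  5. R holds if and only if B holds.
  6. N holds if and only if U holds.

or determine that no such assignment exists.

U = False; N = False; A = True; R = False; G = False; B = False

  (1) {U, G, B}: 0 true — none ✓
  (2) {G, A}: 1/2 true — not all ✓
  (3) G=F ⇒ N: vacuous ✓
  (4) {R, N, U, A}: 1 true — at most one ✓
  (5) R=F, B=F — same ✓
  (6) N=F, U=F — same ✓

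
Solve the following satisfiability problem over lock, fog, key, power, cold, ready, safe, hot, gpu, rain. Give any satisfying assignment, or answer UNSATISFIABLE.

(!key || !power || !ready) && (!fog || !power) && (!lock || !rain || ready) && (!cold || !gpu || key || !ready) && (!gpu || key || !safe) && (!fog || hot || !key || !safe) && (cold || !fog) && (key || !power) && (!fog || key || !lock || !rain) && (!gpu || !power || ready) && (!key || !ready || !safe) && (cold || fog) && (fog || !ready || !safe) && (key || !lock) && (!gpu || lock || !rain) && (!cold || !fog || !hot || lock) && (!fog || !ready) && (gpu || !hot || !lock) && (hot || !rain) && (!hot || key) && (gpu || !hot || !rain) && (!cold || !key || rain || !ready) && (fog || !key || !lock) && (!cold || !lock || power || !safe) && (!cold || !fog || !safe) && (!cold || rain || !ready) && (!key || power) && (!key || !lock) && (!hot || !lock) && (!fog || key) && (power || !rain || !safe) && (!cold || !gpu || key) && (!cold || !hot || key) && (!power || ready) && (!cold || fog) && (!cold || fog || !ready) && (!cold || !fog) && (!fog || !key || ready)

Case cold = True:
  (!cold || fog) forces fog = True.
  Clause (!cold || !fog) is falsified — contradiction.
Case cold = False:
  (cold || !fog) forces fog = False.
  Clause (cold || fog) is falsified — contradiction.
Both cases fail, so the formula is unsatisfiable.

UNSATISFIABLE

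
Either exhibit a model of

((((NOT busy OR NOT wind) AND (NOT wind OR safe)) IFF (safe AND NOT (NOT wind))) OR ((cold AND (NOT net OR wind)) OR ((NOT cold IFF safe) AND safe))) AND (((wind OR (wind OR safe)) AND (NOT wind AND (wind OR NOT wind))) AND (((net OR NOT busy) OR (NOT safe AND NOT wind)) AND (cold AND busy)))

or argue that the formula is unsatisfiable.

No satisfying assignment exists.

Case wind = True: the conjunct NOT wind is False.
Case wind = False: the formula simplifies to ((cold AND NOT net) OR ((NOT cold IFF safe) AND safe)) AND (safe AND (((net OR NOT busy) OR NOT safe) AND (cold AND busy))).
  safe = True: simplifies to ((cold AND NOT net) OR NOT cold) AND ((net OR NOT busy) AND (cold AND busy)).
    cold = True: simplifies to NOT net AND ((net OR NOT busy) AND busy).
      busy = True: simplifies to NOT net AND net.
        net = True: the conjunct NOT net is False.
        net = False: the conjunct net is False.
      busy = False: the conjunct busy is False.
    cold = False: the conjunct cold is False.
  safe = False: the conjunct safe is False.
Both cases fail — unsatisfiable.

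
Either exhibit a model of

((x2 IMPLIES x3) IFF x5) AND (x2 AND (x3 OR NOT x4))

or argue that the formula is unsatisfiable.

x2 = True; x3 = True; x4 = False; x5 = True

  (x2 IMPLIES x3) IFF x5 = True
    x2 IMPLIES x3 = True
  x2 AND (x3 OR NOT x4) = True
    x3 OR NOT x4 = True
      NOT x4 = True
Both conjuncts True, so the formula holds.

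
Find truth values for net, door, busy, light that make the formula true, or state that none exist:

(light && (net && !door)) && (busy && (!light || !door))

net = True, door = False, busy = True, light = True

  light && (net && !door) = True
    net && !door = True
      !door = True
  busy && (!light || !door) = True
    !light || !door = True
      !light = False
      !door = True
Both conjuncts True, so the formula holds.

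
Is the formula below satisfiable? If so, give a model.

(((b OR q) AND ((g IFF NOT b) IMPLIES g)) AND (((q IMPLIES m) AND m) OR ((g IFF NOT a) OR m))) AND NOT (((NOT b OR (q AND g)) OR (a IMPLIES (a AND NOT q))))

The formula is unsatisfiable.

Case b = True: the formula simplifies to ((NOT g IMPLIES g) AND (((q IMPLIES m) AND m) OR ((g IFF NOT a) OR m))) AND NOT (((q AND g) OR (a IMPLIES (a AND NOT q)))).
  g = True: simplifies to (((q IMPLIES m) AND m) OR (NOT a OR m)) AND NOT ((q OR (a IMPLIES (a AND NOT q)))).
    q = True: the conjunct NOT ((q OR (a IMPLIES (a AND NOT q)))) becomes NOT ((True OR NOT a)) = False.
    q = False: simplifies to (m OR (NOT a OR m)) AND NOT ((a IMPLIES a)).
      a = True: the conjunct NOT ((a IMPLIES a)) becomes NOT ((True IMPLIES True)) = False.
      a = False: the conjunct NOT ((a IMPLIES a)) becomes NOT ((False IMPLIES False)) = False.
  g = False: the conjunct NOT g IMPLIES g becomes NOT False IMPLIES False = False.
Case b = False: the conjunct NOT (((NOT b OR (q AND g)) OR (a IMPLIES (a AND NOT q)))) becomes NOT ((True OR (a IMPLIES (a AND NOT q)))) = False.
Both cases fail — unsatisfiable.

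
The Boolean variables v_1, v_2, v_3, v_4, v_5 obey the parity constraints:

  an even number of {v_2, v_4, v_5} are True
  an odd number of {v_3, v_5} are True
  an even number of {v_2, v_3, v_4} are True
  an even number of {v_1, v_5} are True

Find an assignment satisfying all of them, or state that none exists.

Unsatisfiable

Adding constraints 1, 2, 3 mod 2: every variable appears an even number of times on the left, so the left side is 0.
But the right sides sum to 1 (mod 2). 0 ≠ 1 — the system is inconsistent.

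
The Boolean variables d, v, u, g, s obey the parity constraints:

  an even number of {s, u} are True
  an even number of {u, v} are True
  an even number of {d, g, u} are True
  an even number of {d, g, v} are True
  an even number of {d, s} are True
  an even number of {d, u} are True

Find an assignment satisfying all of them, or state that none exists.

d=F; v=F; u=F; g=F; s=F

{s, u}: 0 true → even ✓
{u, v}: 0 true → even ✓
{d, g, u}: 0 true → even ✓
{d, g, v}: 0 true → even ✓
{d, s}: 0 true → even ✓
{d, u}: 0 true → even ✓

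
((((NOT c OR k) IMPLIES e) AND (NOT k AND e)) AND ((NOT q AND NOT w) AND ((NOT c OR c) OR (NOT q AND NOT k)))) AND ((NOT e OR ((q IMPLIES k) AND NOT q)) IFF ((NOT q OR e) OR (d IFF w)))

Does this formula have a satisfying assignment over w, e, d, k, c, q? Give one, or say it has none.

w=F, e=T, d=F, k=F, c=F, q=F

  (((NOT c OR k) IMPLIES e) AND (NOT k AND e)) AND ((NOT q AND NOT w) AND ((NOT c OR c) OR (NOT q AND NOT k))) = True
    ((NOT c OR k) IMPLIES e) AND (NOT k AND e) = True
      (NOT c OR k) IMPLIES e = True
        NOT c OR k = True
          NOT c = True
      NOT k AND e = True
        NOT k = True
    (NOT q AND NOT w) AND ((NOT c OR c) OR (NOT q AND NOT k)) = True
      NOT q AND NOT w = True
        NOT q = True
        NOT w = True
      (NOT c OR c) OR (NOT q AND NOT k) = True
        NOT c OR c = True
          NOT c = True
        NOT q AND NOT k = True
          NOT q = True
          NOT k = True
  (NOT e OR ((q IMPLIES k) AND NOT q)) IFF ((NOT q OR e) OR (d IFF w)) = True
    NOT e OR ((q IMPLIES k) AND NOT q) = True
      NOT e = False
      (q IMPLIES k) AND NOT q = True
        q IMPLIES k = True
        NOT q = True
    (NOT q OR e) OR (d IFF w) = True
      NOT q OR e = True
        NOT q = True
      d IFF w = True
Both conjuncts True, so the formula holds.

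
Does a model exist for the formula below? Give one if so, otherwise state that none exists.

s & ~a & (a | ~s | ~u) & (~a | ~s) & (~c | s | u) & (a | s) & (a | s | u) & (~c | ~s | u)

Unit clause (s) forces s = True.
Unit clause (~a) forces a = False.
In (a | ~s | ~u) only ~u is left, so u = False.
In (~c | ~s | u) only ~c is left, so c = False.
Check each clause:
  (s): s holds.
  (~a): ~a holds.
  (a | ~s | ~u): ~u holds.
  (~a | ~s): ~a holds.
  (~c | s | u): ~c holds.
  (a | s): s holds.
  (a | s | u): s holds.
  (~c | ~s | u): ~c holds.
All clauses satisfied.

u=F, c=F, s=T, a=F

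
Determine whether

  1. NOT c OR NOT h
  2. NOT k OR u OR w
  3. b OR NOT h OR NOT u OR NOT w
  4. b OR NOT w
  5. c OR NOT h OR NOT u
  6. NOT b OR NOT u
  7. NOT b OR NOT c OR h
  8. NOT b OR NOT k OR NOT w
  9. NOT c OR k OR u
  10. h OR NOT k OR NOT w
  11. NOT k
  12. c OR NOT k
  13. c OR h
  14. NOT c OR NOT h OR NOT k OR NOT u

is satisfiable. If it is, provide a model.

w = False, c = False, u = False, h = True, k = False, b = False

Unit clause (NOT k) forces k = False.
Set w = False.
Set c = False.
  then (c OR h) forces h = True.
  then (c OR NOT h OR NOT u) forces u = False.
Set b = False.
All clauses satisfied.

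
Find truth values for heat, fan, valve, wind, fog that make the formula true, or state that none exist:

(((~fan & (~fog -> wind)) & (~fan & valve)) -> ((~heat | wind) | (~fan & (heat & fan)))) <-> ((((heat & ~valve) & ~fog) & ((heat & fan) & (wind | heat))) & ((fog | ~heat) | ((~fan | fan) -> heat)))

heat=T, fan=T, valve=F, wind=T, fog=F

  (((~fan & (~fog -> wind)) & (~fan & valve)) -> ((~heat | wind) | (~fan & (heat & fan)))) <-> ((((heat & ~valve) & ~fog) & ((heat & fan) & (wind | heat))) & ((fog | ~heat) | ((~fan | fan) -> heat))) = True
    ((~fan & (~fog -> wind)) & (~fan & valve)) -> ((~heat | wind) | (~fan & (heat & fan))) = True
      (~fan & (~fog -> wind)) & (~fan & valve) = False
        ~fan & (~fog -> wind) = False
          ~fan = False
          ~fog -> wind = True
            ~fog = True
        ~fan & valve = False
          ~fan = False
      (~heat | wind) | (~fan & (heat & fan)) = True
        ~heat | wind = True
          ~heat = False
        ~fan & (heat & fan) = False
          ~fan = False
          heat & fan = True
    (((heat & ~valve) & ~fog) & ((heat & fan) & (wind | heat))) & ((fog | ~heat) | ((~fan | fan) -> heat)) = True
      ((heat & ~valve) & ~fog) & ((heat & fan) & (wind | heat)) = True
        (heat & ~valve) & ~fog = True
          heat & ~valve = True
            ~valve = True
          ~fog = True
        (heat & fan) & (wind | heat) = True
          heat & fan = True
          wind | heat = True
      (fog | ~heat) | ((~fan | fan) -> heat) = True
        fog | ~heat = False
          ~heat = False
        (~fan | fan) -> heat = True
          ~fan | fan = True
            ~fan = False
The formula evaluates to True.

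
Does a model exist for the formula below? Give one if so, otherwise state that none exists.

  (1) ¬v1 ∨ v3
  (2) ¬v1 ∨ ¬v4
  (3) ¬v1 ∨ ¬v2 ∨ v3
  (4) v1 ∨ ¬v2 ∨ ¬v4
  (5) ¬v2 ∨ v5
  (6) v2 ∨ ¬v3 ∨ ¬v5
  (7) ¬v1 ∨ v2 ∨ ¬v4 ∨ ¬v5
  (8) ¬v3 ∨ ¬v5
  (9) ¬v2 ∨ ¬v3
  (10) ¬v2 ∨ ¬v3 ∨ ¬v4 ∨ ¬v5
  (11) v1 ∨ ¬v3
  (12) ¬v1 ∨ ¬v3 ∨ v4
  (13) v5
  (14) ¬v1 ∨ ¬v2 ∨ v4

v1 = False; v2 = True; v3 = False; v4 = False; v5 = True

Unit clause (v5) forces v5 = True.
In (¬v3 ∨ ¬v5) only ¬v3 is left, so v3 = False.
In (¬v1 ∨ v3) only ¬v1 is left, so v1 = False.
Set v2 = True.
  then (v1 ∨ ¬v2 ∨ ¬v4) forces v4 = False.
All clauses satisfied.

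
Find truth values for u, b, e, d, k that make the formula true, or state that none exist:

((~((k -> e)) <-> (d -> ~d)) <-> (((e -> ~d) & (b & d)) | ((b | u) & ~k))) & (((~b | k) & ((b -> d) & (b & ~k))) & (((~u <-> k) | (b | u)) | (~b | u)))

Unsatisfiable

Case b = True: the formula simplifies to ((~((k -> e)) <-> (d -> ~d)) <-> (((e -> ~d) & d) | ~k)) & (k & (d & ~k)).
  k = True: the conjunct ~k is False.
  k = False: the conjunct k is False.
Case b = False: the conjunct b is False.
Both cases fail — unsatisfiable.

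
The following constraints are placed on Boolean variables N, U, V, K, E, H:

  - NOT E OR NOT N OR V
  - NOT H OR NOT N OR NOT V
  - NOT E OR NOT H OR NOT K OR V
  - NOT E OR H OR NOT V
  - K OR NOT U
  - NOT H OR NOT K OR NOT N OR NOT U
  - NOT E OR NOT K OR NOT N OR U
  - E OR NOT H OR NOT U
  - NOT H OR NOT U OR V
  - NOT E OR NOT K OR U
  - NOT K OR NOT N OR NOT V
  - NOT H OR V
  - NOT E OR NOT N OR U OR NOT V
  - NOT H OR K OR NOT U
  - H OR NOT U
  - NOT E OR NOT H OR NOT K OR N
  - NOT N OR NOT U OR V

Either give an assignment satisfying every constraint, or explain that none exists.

N = True, U = False, V = False, K = False, E = False, H = False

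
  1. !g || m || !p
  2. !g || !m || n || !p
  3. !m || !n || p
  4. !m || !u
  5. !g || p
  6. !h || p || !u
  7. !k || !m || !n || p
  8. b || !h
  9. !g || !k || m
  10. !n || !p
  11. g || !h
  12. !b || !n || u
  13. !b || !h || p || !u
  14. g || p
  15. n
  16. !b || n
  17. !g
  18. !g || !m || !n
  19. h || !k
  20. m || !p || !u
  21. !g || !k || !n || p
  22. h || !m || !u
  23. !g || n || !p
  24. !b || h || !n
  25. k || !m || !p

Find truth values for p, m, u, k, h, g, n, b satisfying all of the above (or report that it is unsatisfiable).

Unsatisfiable

Case p = True:
  (!n || !p) forces n = False.
  Clause (n) is falsified — contradiction.
Case p = False:
  (!g || p) forces g = False.
  Clause (g || p) is falsified — contradiction.
Both cases fail, so the formula is unsatisfiable.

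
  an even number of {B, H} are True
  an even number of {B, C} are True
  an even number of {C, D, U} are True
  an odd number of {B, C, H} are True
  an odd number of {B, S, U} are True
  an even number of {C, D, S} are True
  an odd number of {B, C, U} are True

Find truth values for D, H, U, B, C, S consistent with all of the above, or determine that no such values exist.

D = False; H = True; U = True; B = True; C = True; S = True

{B, H}: 2 true → even ✓
{B, C}: 2 true → even ✓
{C, D, U}: 2 true → even ✓
{B, C, H}: 3 true → odd ✓
{B, S, U}: 3 true → odd ✓
{C, D, S}: 2 true → even ✓
{B, C, U}: 3 true → odd ✓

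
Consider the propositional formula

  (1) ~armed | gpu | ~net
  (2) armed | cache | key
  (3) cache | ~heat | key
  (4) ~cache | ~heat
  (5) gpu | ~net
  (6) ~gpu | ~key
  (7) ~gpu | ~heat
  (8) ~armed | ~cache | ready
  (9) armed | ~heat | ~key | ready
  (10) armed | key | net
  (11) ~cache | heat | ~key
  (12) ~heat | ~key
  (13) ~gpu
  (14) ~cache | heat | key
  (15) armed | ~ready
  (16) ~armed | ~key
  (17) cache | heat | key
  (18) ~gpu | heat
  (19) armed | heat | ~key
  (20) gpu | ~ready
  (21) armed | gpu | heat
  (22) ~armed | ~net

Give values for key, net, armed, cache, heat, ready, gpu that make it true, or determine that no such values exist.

Case heat = True:
  (~cache | ~heat) forces cache = False.
  (cache | ~heat | key) forces key = True.
  Clause (~heat | ~key) is falsified — contradiction.
Case heat = False:
  (~gpu) forces gpu = False.
  (gpu | ~net) forces net = False.
  (gpu | ~ready) forces ready = False.
  (armed | gpu | heat) forces armed = True.
  (~armed | ~cache | ready) forces cache = False.
  (~armed | ~key) forces key = False.
  Clause (cache | heat | key) is falsified — contradiction.
Both cases fail, so the formula is unsatisfiable.

Unsatisfiable — no assignment works.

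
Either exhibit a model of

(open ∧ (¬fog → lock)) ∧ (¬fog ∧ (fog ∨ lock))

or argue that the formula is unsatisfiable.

lock: True, fog: False, open: True

  open ∧ (¬fog → lock) = True
    ¬fog → lock = True
      ¬fog = True
  ¬fog ∧ (fog ∨ lock) = True
    ¬fog = True
    fog ∨ lock = True
Both conjuncts True, so the formula holds.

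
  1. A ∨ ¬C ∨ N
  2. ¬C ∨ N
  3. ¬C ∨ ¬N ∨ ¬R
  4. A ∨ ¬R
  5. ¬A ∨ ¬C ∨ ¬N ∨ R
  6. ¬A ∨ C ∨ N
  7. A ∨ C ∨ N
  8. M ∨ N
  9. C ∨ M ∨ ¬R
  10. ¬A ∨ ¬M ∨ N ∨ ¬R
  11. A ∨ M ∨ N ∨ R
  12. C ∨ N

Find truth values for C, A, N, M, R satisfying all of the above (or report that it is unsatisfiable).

Set C = False.
  then (C ∨ N) forces N = True.
Set A = True.
Set M = True.
Set R = False.
All clauses satisfied.

C=F, A=T, N=T, M=T, R=F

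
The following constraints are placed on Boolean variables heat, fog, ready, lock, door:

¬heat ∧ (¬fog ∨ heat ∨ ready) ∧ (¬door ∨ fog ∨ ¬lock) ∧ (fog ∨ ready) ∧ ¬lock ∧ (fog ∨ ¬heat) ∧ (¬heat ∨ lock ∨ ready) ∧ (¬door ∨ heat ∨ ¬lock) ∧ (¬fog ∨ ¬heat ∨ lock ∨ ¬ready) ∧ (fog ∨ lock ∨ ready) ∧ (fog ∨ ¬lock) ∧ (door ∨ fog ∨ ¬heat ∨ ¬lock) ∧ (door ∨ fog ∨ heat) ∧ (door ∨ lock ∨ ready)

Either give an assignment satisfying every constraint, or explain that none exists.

heat=F; fog=F; ready=T; lock=F; door=T

Unit clause (¬heat) forces heat = False.
Unit clause (¬lock) forces lock = False.
Set fog = False.
  then (fog ∨ ready) forces ready = True.
  then (door ∨ fog ∨ heat) forces door = True.
All clauses satisfied.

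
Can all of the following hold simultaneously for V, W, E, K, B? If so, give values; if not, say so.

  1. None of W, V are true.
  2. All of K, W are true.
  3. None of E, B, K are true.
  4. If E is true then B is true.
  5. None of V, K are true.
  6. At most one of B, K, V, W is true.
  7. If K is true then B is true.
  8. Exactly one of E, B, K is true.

Case W = True:
  Constraint (1) is violated (W=T) — contradiction.
Case W = False:
  Constraint (2) is violated (W=F) — contradiction.
Both cases fail — unsatisfiable.

The formula is unsatisfiable.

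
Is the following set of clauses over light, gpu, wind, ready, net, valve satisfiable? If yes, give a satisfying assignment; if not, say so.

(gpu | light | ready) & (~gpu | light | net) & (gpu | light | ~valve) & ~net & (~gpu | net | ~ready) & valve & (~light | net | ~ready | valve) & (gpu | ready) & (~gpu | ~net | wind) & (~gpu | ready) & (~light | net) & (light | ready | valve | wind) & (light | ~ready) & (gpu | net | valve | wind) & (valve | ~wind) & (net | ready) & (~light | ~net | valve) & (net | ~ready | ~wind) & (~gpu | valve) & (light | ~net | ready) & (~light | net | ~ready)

Case net = True:
  Clause (~net) is falsified — contradiction.
Case net = False:
  (valve) forces valve = True.
  (~light | net) forces light = False.
  (~gpu | light | net) forces gpu = False.
  Clause (gpu | light | ~valve) is falsified — contradiction.
Both cases fail, so the formula is unsatisfiable.

The formula is unsatisfiable.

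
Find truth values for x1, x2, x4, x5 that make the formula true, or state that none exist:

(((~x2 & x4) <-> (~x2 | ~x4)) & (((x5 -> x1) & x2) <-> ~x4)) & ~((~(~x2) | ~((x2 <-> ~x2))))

Unsatisfiable

The conjunct ~((~(~x2) | ~((x2 <-> ~x2)))) is unsatisfiable on its own:
  x2=F: evaluates to False.
  x2=T: evaluates to False.
So the whole conjunction is unsatisfiable.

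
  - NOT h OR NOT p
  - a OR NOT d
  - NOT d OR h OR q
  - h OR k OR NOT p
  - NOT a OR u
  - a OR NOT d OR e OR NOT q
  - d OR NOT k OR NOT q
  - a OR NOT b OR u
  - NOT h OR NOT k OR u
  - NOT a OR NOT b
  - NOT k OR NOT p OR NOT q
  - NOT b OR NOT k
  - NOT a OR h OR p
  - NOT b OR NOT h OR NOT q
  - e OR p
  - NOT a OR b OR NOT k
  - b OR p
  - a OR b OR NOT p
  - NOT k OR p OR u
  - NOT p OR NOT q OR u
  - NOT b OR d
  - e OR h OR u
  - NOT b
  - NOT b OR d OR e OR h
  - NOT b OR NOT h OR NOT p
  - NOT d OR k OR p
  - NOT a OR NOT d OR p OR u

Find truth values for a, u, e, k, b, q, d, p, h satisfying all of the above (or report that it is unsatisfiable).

Unsatisfiable — no assignment works.

Case b = True:
  Clause (NOT b) is falsified — contradiction.
Case b = False:
  (b OR p) forces p = True.
  (NOT h OR NOT p) forces h = False.
  (h OR k OR NOT p) forces k = True.
  (NOT k OR NOT p OR NOT q) forces q = False.
  (NOT d OR h OR q) forces d = False.
  (NOT a OR b OR NOT k) forces a = False.
  Clause (a OR b OR NOT p) is falsified — contradiction.
Both cases fail, so the formula is unsatisfiable.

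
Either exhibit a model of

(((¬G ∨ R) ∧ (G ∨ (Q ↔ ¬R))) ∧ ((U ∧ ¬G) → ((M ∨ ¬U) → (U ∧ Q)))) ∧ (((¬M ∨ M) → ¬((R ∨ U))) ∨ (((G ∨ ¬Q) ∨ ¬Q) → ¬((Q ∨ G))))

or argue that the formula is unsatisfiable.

Q = True; G = False; U = True; M = True; R = False

  ((¬G ∨ R) ∧ (G ∨ (Q ↔ ¬R))) ∧ ((U ∧ ¬G) → ((M ∨ ¬U) → (U ∧ Q))) = True
    (¬G ∨ R) ∧ (G ∨ (Q ↔ ¬R)) = True
      ¬G ∨ R = True
        ¬G = True
      G ∨ (Q ↔ ¬R) = True
        Q ↔ ¬R = True
          ¬R = True
    (U ∧ ¬G) → ((M ∨ ¬U) → (U ∧ Q)) = True
      U ∧ ¬G = True
        ¬G = True
      (M ∨ ¬U) → (U ∧ Q) = True
        M ∨ ¬U = True
          ¬U = False
        U ∧ Q = True
  ((¬M ∨ M) → ¬((R ∨ U))) ∨ (((G ∨ ¬Q) ∨ ¬Q) → ¬((Q ∨ G))) = True
    (¬M ∨ M) → ¬((R ∨ U)) = False
      ¬M ∨ M = True
        ¬M = False
      ¬((R ∨ U)) = False
        R ∨ U = True
    ((G ∨ ¬Q) ∨ ¬Q) → ¬((Q ∨ G)) = True
      (G ∨ ¬Q) ∨ ¬Q = False
        G ∨ ¬Q = False
          ¬Q = False
        ¬Q = False
      ¬((Q ∨ G)) = False
        Q ∨ G = True
Both conjuncts True, so the formula holds.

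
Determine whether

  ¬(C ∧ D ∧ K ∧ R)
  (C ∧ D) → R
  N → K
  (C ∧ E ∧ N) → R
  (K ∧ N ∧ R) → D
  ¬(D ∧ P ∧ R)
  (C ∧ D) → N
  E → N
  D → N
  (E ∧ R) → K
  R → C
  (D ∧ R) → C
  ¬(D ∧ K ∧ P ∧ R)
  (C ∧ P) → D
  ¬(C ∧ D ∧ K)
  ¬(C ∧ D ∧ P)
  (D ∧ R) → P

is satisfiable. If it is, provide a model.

Set E = True.
  then (¬E ∨ N) forces N = True.
  then (K ∨ ¬N) forces K = True.
Try C = True:
  (¬C ∨ ¬D ∨ ¬K) forces D = False.
  (¬C ∨ D ∨ ¬P) forces P = False.
  (¬C ∨ ¬E ∨ ¬N ∨ R) forces R = True.
  clause (D ∨ ¬K ∨ ¬N ∨ ¬R) is falsified — backtrack.
So C = False.
  then (C ∨ ¬R) forces R = False.
Set D = False.
Set P = True.
All clauses satisfied.

E = True, C = False, N = True, D = False, K = True, R = False, P = True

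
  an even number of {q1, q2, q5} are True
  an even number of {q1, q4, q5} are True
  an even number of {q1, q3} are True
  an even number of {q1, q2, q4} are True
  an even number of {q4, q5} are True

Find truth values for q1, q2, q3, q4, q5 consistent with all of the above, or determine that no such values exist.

q1: False, q2: False, q3: False, q4: False, q5: False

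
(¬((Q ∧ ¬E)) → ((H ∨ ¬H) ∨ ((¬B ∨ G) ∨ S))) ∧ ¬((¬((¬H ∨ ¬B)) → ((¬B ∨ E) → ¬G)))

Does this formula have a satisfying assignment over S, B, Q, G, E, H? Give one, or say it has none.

S = False, B = True, Q = True, G = True, E = True, H = True

  ¬((Q ∧ ¬E)) → ((H ∨ ¬H) ∨ ((¬B ∨ G) ∨ S)) = True
    ¬((Q ∧ ¬E)) = True
      Q ∧ ¬E = False
        ¬E = False
    (H ∨ ¬H) ∨ ((¬B ∨ G) ∨ S) = True
      H ∨ ¬H = True
        ¬H = False
      (¬B ∨ G) ∨ S = True
        ¬B ∨ G = True
          ¬B = False
  ¬((¬((¬H ∨ ¬B)) → ((¬B ∨ E) → ¬G))) = True
    ¬((¬H ∨ ¬B)) → ((¬B ∨ E) → ¬G) = False
      ¬((¬H ∨ ¬B)) = True
        ¬H ∨ ¬B = False
          ¬H = False
          ¬B = False
      (¬B ∨ E) → ¬G = False
        ¬B ∨ E = True
          ¬B = False
        ¬G = False
Both conjuncts True, so the formula holds.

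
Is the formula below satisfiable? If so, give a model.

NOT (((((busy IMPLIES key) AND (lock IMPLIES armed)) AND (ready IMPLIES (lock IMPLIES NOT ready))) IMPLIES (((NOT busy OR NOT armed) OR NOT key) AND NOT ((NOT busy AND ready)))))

ready = True, armed = False, key = True, busy = False, lock = False

  NOT (((((busy IMPLIES key) AND (lock IMPLIES armed)) AND (ready IMPLIES (lock IMPLIES NOT ready))) IMPLIES (((NOT busy OR NOT armed) OR NOT key) AND NOT ((NOT busy AND ready))))) = True
    (((busy IMPLIES key) AND (lock IMPLIES armed)) AND (ready IMPLIES (lock IMPLIES NOT ready))) IMPLIES (((NOT busy OR NOT armed) OR NOT key) AND NOT ((NOT busy AND ready))) = False
      ((busy IMPLIES key) AND (lock IMPLIES armed)) AND (ready IMPLIES (lock IMPLIES NOT ready)) = True
        (busy IMPLIES key) AND (lock IMPLIES armed) = True
          busy IMPLIES key = True
          lock IMPLIES armed = True
        ready IMPLIES (lock IMPLIES NOT ready) = True
          lock IMPLIES NOT ready = True
            NOT ready = False
      ((NOT busy OR NOT armed) OR NOT key) AND NOT ((NOT busy AND ready)) = False
        (NOT busy OR NOT armed) OR NOT key = True
          NOT busy OR NOT armed = True
            NOT busy = True
            NOT armed = True
          NOT key = False
        NOT ((NOT busy AND ready)) = False
          NOT busy AND ready = True
            NOT busy = True
The formula evaluates to True.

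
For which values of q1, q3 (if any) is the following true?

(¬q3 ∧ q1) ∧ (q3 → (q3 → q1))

q1 = True, q3 = False

  ¬q3 ∧ q1 = True
    ¬q3 = True
  q3 → (q3 → q1) = True
    q3 → q1 = True
Both conjuncts True, so the formula holds.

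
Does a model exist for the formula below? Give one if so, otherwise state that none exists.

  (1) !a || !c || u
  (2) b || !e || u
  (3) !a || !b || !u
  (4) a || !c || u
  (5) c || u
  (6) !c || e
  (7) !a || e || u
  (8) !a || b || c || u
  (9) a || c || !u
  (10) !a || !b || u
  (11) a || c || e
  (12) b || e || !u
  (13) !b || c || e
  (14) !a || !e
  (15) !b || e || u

Set e = True.
  then (!a || !e) forces a = False.
Try u = False:
  (b || !e || u) forces b = True.
  (a || !c || u) forces c = False.
  clause (c || u) is falsified — backtrack.
So u = True.
  then (a || c || !u) forces c = True.
Set b = False.
All clauses satisfied.

e: True, u: True, b: False, c: True, a: False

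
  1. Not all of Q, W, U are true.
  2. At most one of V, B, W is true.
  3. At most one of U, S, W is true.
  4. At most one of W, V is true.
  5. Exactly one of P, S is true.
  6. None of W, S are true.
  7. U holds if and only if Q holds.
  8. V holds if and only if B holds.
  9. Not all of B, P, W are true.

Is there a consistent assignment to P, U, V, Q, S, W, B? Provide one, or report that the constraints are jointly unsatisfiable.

P = True, U = False, V = False, Q = False, S = False, W = False, B = False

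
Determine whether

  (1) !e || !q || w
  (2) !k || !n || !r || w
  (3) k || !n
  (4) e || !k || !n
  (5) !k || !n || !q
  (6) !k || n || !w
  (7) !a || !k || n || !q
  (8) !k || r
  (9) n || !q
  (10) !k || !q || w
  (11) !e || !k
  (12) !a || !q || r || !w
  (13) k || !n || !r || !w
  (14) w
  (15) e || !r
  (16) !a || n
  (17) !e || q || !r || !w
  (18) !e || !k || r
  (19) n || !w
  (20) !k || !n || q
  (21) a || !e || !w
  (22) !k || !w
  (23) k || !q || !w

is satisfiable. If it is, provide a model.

Case w = True:
  (n || !w) forces n = True.
  (k || !n) forces k = True.
  Clause (!k || !w) is falsified — contradiction.
Case w = False:
  Clause (w) is falsified — contradiction.
Both cases fail, so the formula is unsatisfiable.

UNSATISFIABLE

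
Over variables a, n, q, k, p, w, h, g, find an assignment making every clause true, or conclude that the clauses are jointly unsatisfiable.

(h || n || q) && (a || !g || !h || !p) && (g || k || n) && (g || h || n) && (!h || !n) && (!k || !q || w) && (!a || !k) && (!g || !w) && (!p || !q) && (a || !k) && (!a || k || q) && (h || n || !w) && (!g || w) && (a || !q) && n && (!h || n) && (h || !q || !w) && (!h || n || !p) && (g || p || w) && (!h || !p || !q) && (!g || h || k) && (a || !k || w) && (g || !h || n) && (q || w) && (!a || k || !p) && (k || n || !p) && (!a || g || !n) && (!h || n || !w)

a: False, n: True, q: False, k: False, p: False, w: True, h: False, g: False

Unit clause (n) forces n = True.
In (!h || !n) only !h is left, so h = False.
Set a = False.
  then (a || !k) forces k = False.
  then (a || !q) forces q = False.
  then (!g || h || k) forces g = False.
  then (q || w) forces w = True.
Set p = False.
All clauses satisfied.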